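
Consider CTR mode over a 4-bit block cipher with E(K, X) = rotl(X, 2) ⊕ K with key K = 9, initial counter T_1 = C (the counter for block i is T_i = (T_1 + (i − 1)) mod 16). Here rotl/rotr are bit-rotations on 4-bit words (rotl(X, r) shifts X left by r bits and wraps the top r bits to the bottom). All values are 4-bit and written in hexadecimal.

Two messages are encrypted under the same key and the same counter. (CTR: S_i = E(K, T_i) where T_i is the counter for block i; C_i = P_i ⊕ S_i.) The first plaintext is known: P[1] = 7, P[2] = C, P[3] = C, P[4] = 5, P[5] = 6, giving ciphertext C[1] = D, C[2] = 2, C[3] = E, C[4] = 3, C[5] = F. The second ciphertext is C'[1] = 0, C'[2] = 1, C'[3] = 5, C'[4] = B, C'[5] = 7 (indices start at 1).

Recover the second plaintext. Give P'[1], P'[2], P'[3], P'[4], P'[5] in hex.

In CTR with a reused counter, both messages share the same keystream S_i, so C_i ⊕ C'_i = P_i ⊕ P'_i and thus P'_i = P_i ⊕ C_i ⊕ C'_i.
P'[1]: 7 ⊕ D ⊕ 0 = A.
P'[2]: C ⊕ 2 ⊕ 1 = F.
P'[3]: C ⊕ E ⊕ 5 = 7.
P'[4]: 5 ⊕ 3 ⊕ B = D.
P'[5]: 6 ⊕ F ⊕ 7 = E.

P'[1] = A, P'[2] = F, P'[3] = 7, P'[4] = D, P'[5] = E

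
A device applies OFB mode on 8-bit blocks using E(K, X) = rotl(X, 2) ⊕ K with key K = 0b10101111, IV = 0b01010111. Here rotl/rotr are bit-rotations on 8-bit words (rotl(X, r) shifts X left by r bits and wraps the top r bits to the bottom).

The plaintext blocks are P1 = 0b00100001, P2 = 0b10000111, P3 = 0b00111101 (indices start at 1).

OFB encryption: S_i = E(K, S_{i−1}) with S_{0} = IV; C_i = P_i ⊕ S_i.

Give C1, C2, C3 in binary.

C1: S = E(K, 0b01010111) = 0b11110010; 0b00100001 ⊕ 0b11110010 = 0b11010011.
C2: S = E(K, 0b11110010) = 0b01100100; 0b10000111 ⊕ 0b01100100 = 0b11100011.
C3: S = E(K, 0b01100100) = 0b00111110; 0b00111101 ⊕ 0b00111110 = 0b00000011.

C1 = 0b11010011, C2 = 0b11100011, C3 = 0b00000011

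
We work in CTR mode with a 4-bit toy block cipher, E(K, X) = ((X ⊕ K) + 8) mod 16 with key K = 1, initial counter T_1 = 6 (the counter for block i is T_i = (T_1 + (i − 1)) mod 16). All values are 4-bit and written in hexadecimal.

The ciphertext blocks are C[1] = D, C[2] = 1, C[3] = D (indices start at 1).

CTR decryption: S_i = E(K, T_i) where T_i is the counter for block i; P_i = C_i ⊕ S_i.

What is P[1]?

P[1]: T = 6, S = E(K, T) = F; D ⊕ F = 2.

P[1] = 2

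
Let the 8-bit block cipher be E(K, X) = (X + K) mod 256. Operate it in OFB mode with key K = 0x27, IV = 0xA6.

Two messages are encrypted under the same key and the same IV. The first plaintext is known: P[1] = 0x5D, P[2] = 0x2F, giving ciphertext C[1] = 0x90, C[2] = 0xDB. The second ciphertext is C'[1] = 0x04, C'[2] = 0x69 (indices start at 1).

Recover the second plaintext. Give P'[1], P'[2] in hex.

In OFB with a reused IV, both messages share the same keystream S_i, so C_i ⊕ C'_i = P_i ⊕ P'_i and thus P'_i = P_i ⊕ C_i ⊕ C'_i.
P'[1]: 0x5D ⊕ 0x90 ⊕ 0x04 = 0xC9.
P'[2]: 0x2F ⊕ 0xDB ⊕ 0x69 = 0x9D.

P'[1] = 0xC9, P'[2] = 0x9D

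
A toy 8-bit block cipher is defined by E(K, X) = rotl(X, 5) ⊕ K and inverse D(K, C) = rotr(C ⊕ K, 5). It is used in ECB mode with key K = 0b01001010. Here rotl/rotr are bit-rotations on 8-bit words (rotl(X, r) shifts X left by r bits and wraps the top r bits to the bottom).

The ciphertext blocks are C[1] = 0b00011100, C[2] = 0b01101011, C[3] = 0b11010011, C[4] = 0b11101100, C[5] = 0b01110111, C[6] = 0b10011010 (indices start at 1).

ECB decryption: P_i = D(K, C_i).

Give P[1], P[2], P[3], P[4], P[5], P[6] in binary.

P[1] = 0b10110010, P[2] = 0b00001001, P[3] = 0b11001100, P[4] = 0b00110101, P[5] = 0b11101001, P[6] = 0b10000110

P[1]: D(K, 0b00011100) = 0b10110010.
P[2]: D(K, 0b01101011) = 0b00001001.
P[3]: D(K, 0b11010011) = 0b11001100.
P[4]: D(K, 0b11101100) = 0b00110101.
P[5]: D(K, 0b01110111) = 0b11101001.
P[6]: D(K, 0b10011010) = 0b10000110.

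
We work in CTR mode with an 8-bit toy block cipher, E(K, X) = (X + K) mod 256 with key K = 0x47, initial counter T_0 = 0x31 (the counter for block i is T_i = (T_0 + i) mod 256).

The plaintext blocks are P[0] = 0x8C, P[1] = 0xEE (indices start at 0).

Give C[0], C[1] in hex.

CTR encryption: S_i = E(K, T_i) where T_i is the counter for block i; C_i = P_i ⊕ S_i.
C[0]: T = 0x31, S = E(K, T) = 0x78; 0x8C ⊕ 0x78 = 0xF4.
C[1]: T = 0x32, S = E(K, T) = 0x79; 0xEE ⊕ 0x79 = 0x97.

C[0] = 0xF4, C[1] = 0x97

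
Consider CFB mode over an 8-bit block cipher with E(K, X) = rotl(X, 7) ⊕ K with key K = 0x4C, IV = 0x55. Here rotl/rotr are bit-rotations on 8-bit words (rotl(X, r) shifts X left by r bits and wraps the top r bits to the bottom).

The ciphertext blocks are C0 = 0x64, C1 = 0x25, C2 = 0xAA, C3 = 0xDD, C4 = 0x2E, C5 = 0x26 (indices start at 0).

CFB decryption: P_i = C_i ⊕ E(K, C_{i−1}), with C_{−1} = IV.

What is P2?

P2 = 0x74

P2: E(K, 0x25) = 0xDE; 0xAA ⊕ 0xDE = 0x74.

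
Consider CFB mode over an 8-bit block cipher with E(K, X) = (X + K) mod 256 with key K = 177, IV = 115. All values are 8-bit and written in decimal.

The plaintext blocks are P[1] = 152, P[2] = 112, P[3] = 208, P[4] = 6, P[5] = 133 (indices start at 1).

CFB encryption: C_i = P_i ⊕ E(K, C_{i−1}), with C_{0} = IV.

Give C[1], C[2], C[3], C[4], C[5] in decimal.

C[1]: E(K, 115) = 36; 152 ⊕ 36 = 188.
C[2]: E(K, 188) = 109; 112 ⊕ 109 = 29.
C[3]: E(K, 29) = 206; 208 ⊕ 206 = 30.
C[4]: E(K, 30) = 207; 6 ⊕ 207 = 201.
C[5]: E(K, 201) = 122; 133 ⊕ 122 = 255.

C[1] = 188, C[2] = 29, C[3] = 30, C[4] = 201, C[5] = 255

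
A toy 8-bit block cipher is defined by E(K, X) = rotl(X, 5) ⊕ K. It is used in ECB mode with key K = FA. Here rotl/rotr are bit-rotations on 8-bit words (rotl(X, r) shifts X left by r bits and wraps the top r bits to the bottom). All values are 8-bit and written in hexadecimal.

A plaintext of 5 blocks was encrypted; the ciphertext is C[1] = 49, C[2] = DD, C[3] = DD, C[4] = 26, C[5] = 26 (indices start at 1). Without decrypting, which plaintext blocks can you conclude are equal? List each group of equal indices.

ECB encrypts each block independently with the same key, so equal ciphertext blocks imply equal plaintext blocks.
C[2] = C[3] = DD, so P[2] = P[3].
C[4] = C[5] = 26, so P[4] = P[5].

P[2] = P[3]; P[4] = P[5]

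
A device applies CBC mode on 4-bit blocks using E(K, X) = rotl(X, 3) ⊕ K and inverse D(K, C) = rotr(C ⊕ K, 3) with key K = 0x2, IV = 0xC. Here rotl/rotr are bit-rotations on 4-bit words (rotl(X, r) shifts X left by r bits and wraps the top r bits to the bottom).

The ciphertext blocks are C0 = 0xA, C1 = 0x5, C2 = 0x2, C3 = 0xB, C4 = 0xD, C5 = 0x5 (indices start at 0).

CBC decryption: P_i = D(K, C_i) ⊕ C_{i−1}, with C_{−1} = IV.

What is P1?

P1 = 0x4

P1: D(K, 0x5) = 0xE; 0xE ⊕ 0xA = 0x4.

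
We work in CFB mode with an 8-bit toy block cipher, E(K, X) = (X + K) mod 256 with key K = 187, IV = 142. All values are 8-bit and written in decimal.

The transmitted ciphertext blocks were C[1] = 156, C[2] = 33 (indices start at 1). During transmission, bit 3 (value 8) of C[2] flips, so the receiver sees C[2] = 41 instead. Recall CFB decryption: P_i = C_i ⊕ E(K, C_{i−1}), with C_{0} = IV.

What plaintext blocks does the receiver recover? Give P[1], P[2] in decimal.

Only C[2] changed, to 41. In CFB, a change in C_i flips the same bit in P_i and garbles P_{i+1}. Decrypting the received ciphertext:
P[1]: E(K, 142) = 73; 156 ⊕ 73 = 213.
P[2]: E(K, 156) = 87; 41 ⊕ 87 = 126.
Blocks that differ from the original plaintext: P[2].

P[1] = 213, P[2] = 126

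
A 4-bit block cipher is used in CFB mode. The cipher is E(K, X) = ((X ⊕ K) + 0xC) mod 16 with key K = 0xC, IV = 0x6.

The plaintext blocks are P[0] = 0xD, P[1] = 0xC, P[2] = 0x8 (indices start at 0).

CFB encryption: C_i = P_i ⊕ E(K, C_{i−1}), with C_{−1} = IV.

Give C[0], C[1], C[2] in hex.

C[0]: E(K, 0x6) = 0x6; 0xD ⊕ 0x6 = 0xB.
C[1]: E(K, 0xB) = 0x3; 0xC ⊕ 0x3 = 0xF.
C[2]: E(K, 0xF) = 0xF; 0x8 ⊕ 0xF = 0x7.

C[0] = 0xB, C[1] = 0xF, C[2] = 0x7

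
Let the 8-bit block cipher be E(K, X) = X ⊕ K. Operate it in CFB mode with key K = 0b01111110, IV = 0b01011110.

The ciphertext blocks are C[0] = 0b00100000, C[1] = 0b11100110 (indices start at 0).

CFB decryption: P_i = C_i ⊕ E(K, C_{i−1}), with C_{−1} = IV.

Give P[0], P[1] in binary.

P[0] = 0b00000000, P[1] = 0b10111000

P[0]: E(K, 0b01011110) = 0b00100000; 0b00100000 ⊕ 0b00100000 = 0b00000000.
P[1]: E(K, 0b00100000) = 0b01011110; 0b11100110 ⊕ 0b01011110 = 0b10111000.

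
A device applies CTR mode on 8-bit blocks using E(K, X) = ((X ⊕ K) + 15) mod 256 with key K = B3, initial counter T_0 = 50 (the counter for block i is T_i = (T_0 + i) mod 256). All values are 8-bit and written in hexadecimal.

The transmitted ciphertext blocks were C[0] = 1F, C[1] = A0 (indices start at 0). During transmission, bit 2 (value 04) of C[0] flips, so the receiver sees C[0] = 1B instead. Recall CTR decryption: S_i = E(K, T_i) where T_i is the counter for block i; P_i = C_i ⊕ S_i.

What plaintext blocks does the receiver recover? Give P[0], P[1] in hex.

P[0] = E3, P[1] = 57

Only C[0] changed, to 1B. In CTR, a change in C_i flips the same bit in P_i only; the keystream is unaffected. Decrypting the received ciphertext:
P[0]: T = 50, S = E(K, T) = F8; 1B ⊕ F8 = E3.
P[1]: T = 51, S = E(K, T) = F7; A0 ⊕ F7 = 57.
Blocks that differ from the original plaintext: P[0].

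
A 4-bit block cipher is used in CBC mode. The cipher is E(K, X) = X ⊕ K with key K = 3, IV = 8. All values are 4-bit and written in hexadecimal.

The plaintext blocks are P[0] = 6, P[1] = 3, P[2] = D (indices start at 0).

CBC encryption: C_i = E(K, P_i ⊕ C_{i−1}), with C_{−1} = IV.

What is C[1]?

C[0]: P[0] ⊕ 8 = E; E(K, E) = D.
C[1]: P[1] ⊕ D = E; E(K, E) = D.

C[1] = D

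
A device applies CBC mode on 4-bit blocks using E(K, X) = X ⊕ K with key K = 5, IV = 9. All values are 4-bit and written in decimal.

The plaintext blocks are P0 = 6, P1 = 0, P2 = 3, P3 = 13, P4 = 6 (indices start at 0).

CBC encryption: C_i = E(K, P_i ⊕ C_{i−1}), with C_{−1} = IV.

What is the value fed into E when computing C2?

12

C0: P0 ⊕ 9 = 15; E(K, 15) = 10.
C1: P1 ⊕ 10 = 10; E(K, 10) = 15.
C2: P2 ⊕ 15 = 12; E(K, 12) = 9.
So the input to E for block 2 is 12.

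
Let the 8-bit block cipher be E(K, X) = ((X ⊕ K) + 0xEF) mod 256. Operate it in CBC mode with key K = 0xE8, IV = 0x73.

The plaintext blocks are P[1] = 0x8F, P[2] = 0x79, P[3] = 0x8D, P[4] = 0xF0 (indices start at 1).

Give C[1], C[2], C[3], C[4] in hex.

CBC encryption: C_i = E(K, P_i ⊕ C_{i−1}), with C_{0} = IV.
C[1]: P[1] ⊕ 0x73 = 0xFC; E(K, 0xFC) = 0x03.
C[2]: P[2] ⊕ 0x03 = 0x7A; E(K, 0x7A) = 0x81.
C[3]: P[3] ⊕ 0x81 = 0x0C; E(K, 0x0C) = 0xD3.
C[4]: P[4] ⊕ 0xD3 = 0x23; E(K, 0x23) = 0xBA.

C[1] = 0x03, C[2] = 0x81, C[3] = 0xD3, C[4] = 0xBA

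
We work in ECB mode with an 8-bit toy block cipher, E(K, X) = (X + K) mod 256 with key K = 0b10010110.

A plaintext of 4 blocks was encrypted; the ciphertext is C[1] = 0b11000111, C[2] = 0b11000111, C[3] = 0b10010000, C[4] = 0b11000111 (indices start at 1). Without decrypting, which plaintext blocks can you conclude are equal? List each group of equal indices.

P[1] = P[2] = P[4]

ECB encrypts each block independently with the same key, so equal ciphertext blocks imply equal plaintext blocks.
C[1] = C[2] = C[4] = 0b11000111, so P[1] = P[2] = P[4].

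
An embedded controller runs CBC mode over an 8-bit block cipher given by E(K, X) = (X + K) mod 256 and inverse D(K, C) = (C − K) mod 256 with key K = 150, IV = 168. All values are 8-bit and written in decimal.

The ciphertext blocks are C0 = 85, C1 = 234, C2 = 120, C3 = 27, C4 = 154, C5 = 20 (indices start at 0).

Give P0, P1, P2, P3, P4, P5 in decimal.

P0 = 23, P1 = 1, P2 = 8, P3 = 253, P4 = 31, P5 = 228

CBC decryption: P_i = D(K, C_i) ⊕ C_{i−1}, with C_{−1} = IV.
P0: D(K, 85) = 191; 191 ⊕ 168 = 23.
P1: D(K, 234) = 84; 84 ⊕ 85 = 1.
P2: D(K, 120) = 226; 226 ⊕ 234 = 8.
P3: D(K, 27) = 133; 133 ⊕ 120 = 253.
P4: D(K, 154) = 4; 4 ⊕ 27 = 31.
P5: D(K, 20) = 126; 126 ⊕ 154 = 228.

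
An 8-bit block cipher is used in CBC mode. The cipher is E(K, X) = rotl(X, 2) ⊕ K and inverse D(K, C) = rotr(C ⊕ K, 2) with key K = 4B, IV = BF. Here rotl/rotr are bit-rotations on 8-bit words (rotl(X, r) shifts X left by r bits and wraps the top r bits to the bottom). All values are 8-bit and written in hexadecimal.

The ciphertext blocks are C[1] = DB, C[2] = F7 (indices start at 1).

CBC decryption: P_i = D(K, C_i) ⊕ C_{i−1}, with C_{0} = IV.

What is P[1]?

P[1] = 9B

P[1]: D(K, DB) = 24; 24 ⊕ BF = 9B.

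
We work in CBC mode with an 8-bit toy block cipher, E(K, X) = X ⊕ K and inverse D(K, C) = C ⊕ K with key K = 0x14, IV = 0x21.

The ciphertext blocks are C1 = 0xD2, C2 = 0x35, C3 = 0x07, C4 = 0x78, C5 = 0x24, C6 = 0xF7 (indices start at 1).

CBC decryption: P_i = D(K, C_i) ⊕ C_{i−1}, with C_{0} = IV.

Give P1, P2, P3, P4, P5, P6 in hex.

P1: D(K, 0xD2) = 0xC6; 0xC6 ⊕ 0x21 = 0xE7.
P2: D(K, 0x35) = 0x21; 0x21 ⊕ 0xD2 = 0xF3.
P3: D(K, 0x07) = 0x13; 0x13 ⊕ 0x35 = 0x26.
P4: D(K, 0x78) = 0x6C; 0x6C ⊕ 0x07 = 0x6B.
P5: D(K, 0x24) = 0x30; 0x30 ⊕ 0x78 = 0x48.
P6: D(K, 0xF7) = 0xE3; 0xE3 ⊕ 0x24 = 0xC7.

P1 = 0xE7, P2 = 0xF3, P3 = 0x26, P4 = 0x6B, P5 = 0x48, P6 = 0xC7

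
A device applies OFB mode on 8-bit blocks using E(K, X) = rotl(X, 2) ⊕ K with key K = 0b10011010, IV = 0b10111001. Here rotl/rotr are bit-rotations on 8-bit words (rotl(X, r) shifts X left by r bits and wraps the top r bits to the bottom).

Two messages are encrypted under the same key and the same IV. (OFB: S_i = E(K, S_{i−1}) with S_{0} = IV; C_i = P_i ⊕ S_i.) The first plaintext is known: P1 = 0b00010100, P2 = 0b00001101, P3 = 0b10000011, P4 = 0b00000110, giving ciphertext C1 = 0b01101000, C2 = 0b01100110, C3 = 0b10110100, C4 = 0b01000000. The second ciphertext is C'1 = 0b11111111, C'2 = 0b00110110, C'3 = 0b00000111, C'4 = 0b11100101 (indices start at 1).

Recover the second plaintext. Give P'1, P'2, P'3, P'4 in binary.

In OFB with a reused IV, both messages share the same keystream S_i, so C_i ⊕ C'_i = P_i ⊕ P'_i and thus P'_i = P_i ⊕ C_i ⊕ C'_i.
P'1: 0b00010100 ⊕ 0b01101000 ⊕ 0b11111111 = 0b10000011.
P'2: 0b00001101 ⊕ 0b01100110 ⊕ 0b00110110 = 0b01011101.
P'3: 0b10000011 ⊕ 0b10110100 ⊕ 0b00000111 = 0b00110000.
P'4: 0b00000110 ⊕ 0b01000000 ⊕ 0b11100101 = 0b10100011.

P'1 = 0b10000011, P'2 = 0b01011101, P'3 = 0b00110000, P'4 = 0b10100011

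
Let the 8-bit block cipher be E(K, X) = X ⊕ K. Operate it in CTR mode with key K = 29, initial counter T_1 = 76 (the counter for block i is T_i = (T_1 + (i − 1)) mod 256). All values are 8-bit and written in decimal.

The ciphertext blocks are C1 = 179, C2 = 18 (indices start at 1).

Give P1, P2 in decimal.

CTR decryption: S_i = E(K, T_i) where T_i is the counter for block i; P_i = C_i ⊕ S_i.
P1: T = 76, S = E(K, T) = 81; 179 ⊕ 81 = 226.
P2: T = 77, S = E(K, T) = 80; 18 ⊕ 80 = 66.

P1 = 226, P2 = 66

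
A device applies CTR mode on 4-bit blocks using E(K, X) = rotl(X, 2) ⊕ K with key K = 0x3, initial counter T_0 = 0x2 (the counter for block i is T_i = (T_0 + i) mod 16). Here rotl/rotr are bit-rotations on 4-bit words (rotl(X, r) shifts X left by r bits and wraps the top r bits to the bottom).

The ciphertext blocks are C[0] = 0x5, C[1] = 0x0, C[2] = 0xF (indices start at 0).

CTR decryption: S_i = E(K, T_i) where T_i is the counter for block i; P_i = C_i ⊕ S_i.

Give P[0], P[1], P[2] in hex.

P[0] = 0xE, P[1] = 0xF, P[2] = 0xD

P[0]: T = 0x2, S = E(K, T) = 0xB; 0x5 ⊕ 0xB = 0xE.
P[1]: T = 0x3, S = E(K, T) = 0xF; 0x0 ⊕ 0xF = 0xF.
P[2]: T = 0x4, S = E(K, T) = 0x2; 0xF ⊕ 0x2 = 0xD.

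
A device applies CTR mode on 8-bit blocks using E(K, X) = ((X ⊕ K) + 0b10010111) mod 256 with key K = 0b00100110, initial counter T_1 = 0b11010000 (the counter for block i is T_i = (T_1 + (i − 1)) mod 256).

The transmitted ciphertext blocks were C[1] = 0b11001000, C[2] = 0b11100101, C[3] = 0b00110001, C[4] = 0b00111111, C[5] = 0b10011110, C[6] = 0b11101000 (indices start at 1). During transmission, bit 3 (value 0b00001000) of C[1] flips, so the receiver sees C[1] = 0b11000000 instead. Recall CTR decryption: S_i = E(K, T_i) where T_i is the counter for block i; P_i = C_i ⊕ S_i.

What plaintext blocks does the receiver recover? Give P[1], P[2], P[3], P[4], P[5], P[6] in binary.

Only C[1] changed, to 0b11000000. In CTR, a change in C_i flips the same bit in P_i only; the keystream is unaffected. Decrypting the received ciphertext:
P[1]: T = 0b11010000, S = E(K, T) = 0b10001101; 0b11000000 ⊕ 0b10001101 = 0b01001101.
P[2]: T = 0b11010001, S = E(K, T) = 0b10001110; 0b11100101 ⊕ 0b10001110 = 0b01101011.
P[3]: T = 0b11010010, S = E(K, T) = 0b10001011; 0b00110001 ⊕ 0b10001011 = 0b10111010.
P[4]: T = 0b11010011, S = E(K, T) = 0b10001100; 0b00111111 ⊕ 0b10001100 = 0b10110011.
P[5]: T = 0b11010100, S = E(K, T) = 0b10001001; 0b10011110 ⊕ 0b10001001 = 0b00010111.
P[6]: T = 0b11010101, S = E(K, T) = 0b10001010; 0b11101000 ⊕ 0b10001010 = 0b01100010.
Blocks that differ from the original plaintext: P[1].

P[1] = 0b01001101, P[2] = 0b01101011, P[3] = 0b10111010, P[4] = 0b10110011, P[5] = 0b00010111, P[6] = 0b01100010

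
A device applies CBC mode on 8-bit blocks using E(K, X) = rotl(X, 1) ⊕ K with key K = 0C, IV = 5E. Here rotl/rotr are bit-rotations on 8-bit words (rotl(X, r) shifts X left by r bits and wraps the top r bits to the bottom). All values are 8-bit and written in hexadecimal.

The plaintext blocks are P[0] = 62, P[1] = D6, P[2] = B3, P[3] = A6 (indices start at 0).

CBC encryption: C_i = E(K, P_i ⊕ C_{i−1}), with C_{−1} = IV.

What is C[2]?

C[0]: P[0] ⊕ 5E = 3C; E(K, 3C) = 74.
C[1]: P[1] ⊕ 74 = A2; E(K, A2) = 49.
C[2]: P[2] ⊕ 49 = FA; E(K, FA) = F9.

C[2] = F9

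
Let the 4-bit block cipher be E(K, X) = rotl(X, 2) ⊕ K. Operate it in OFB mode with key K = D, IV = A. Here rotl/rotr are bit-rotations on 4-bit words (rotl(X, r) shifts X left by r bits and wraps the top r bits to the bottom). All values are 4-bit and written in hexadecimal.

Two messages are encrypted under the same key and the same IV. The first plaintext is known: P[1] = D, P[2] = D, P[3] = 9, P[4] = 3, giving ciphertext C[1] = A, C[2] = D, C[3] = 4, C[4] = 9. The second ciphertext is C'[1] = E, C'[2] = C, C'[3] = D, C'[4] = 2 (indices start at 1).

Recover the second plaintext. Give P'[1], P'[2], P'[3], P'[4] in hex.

P'[1] = 9, P'[2] = C, P'[3] = 0, P'[4] = 8

In OFB with a reused IV, both messages share the same keystream S_i, so C_i ⊕ C'_i = P_i ⊕ P'_i and thus P'_i = P_i ⊕ C_i ⊕ C'_i.
P'[1]: D ⊕ A ⊕ E = 9.
P'[2]: D ⊕ D ⊕ C = C.
P'[3]: 9 ⊕ 4 ⊕ D = 0.
P'[4]: 3 ⊕ 9 ⊕ 2 = 8.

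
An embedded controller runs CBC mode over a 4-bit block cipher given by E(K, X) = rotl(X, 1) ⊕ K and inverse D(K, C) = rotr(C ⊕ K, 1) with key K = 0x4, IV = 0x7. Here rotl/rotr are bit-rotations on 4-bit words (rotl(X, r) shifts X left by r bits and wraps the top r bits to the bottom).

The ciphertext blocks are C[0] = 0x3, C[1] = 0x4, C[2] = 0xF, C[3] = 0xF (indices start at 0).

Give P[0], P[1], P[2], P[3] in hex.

CBC decryption: P_i = D(K, C_i) ⊕ C_{i−1}, with C_{−1} = IV.
P[0]: D(K, 0x3) = 0xB; 0xB ⊕ 0x7 = 0xC.
P[1]: D(K, 0x4) = 0x0; 0x0 ⊕ 0x3 = 0x3.
P[2]: D(K, 0xF) = 0xD; 0xD ⊕ 0x4 = 0x9.
P[3]: D(K, 0xF) = 0xD; 0xD ⊕ 0xF = 0x2.

P[0] = 0xC, P[1] = 0x3, P[2] = 0x9, P[3] = 0x2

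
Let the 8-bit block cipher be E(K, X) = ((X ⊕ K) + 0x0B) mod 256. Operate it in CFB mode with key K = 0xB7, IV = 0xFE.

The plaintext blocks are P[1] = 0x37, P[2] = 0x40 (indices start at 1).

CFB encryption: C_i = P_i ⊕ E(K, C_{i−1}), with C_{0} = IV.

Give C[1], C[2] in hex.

C[1]: E(K, 0xFE) = 0x54; 0x37 ⊕ 0x54 = 0x63.
C[2]: E(K, 0x63) = 0xDF; 0x40 ⊕ 0xDF = 0x9F.

C[1] = 0x63, C[2] = 0x9F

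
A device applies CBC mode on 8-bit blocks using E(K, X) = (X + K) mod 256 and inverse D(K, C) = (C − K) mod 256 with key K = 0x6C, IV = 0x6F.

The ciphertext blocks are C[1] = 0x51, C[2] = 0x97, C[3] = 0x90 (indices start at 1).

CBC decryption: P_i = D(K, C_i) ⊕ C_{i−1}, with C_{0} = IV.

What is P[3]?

P[3]: D(K, 0x90) = 0x24; 0x24 ⊕ 0x97 = 0xB3.

P[3] = 0xB3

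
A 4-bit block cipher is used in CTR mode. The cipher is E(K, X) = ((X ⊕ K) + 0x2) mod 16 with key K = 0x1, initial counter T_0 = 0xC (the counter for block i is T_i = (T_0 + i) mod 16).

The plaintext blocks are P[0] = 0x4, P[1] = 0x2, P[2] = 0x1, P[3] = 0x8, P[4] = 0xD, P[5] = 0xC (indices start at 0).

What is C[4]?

C[4] = 0xE

CTR encryption: S_i = E(K, T_i) where T_i is the counter for block i; C_i = P_i ⊕ S_i.
C[0]: T = 0xC, S = E(K, T) = 0xF; 0x4 ⊕ 0xF = 0xB.
C[1]: T = 0xD, S = E(K, T) = 0xE; 0x2 ⊕ 0xE = 0xC.
C[2]: T = 0xE, S = E(K, T) = 0x1; 0x1 ⊕ 0x1 = 0x0.
C[3]: T = 0xF, S = E(K, T) = 0x0; 0x8 ⊕ 0x0 = 0x8.
C[4]: T = 0x0, S = E(K, T) = 0x3; 0xD ⊕ 0x3 = 0xE.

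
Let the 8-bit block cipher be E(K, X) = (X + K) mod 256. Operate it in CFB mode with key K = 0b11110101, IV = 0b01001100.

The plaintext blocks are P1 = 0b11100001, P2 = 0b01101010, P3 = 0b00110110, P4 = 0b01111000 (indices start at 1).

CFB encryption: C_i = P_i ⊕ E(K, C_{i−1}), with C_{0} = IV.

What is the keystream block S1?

C1: E(K, 0b01001100) = 0b01000001; 0b11100001 ⊕ 0b01000001 = 0b10100000.
So S1 = 0b01000001.

0b01000001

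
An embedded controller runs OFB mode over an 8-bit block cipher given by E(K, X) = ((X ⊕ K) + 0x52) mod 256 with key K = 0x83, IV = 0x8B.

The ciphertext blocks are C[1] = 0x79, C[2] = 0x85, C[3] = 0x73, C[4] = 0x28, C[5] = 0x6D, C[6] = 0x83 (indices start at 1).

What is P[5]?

P[5] = 0xF7

OFB decryption: S_i = E(K, S_{i−1}) with S_{0} = IV; P_i = C_i ⊕ S_i.
P[1]: S = E(K, 0x8B) = 0x5A; 0x79 ⊕ 0x5A = 0x23.
P[2]: S = E(K, 0x5A) = 0x2B; 0x85 ⊕ 0x2B = 0xAE.
P[3]: S = E(K, 0x2B) = 0xFA; 0x73 ⊕ 0xFA = 0x89.
P[4]: S = E(K, 0xFA) = 0xCB; 0x28 ⊕ 0xCB = 0xE3.
P[5]: S = E(K, 0xCB) = 0x9A; 0x6D ⊕ 0x9A = 0xF7.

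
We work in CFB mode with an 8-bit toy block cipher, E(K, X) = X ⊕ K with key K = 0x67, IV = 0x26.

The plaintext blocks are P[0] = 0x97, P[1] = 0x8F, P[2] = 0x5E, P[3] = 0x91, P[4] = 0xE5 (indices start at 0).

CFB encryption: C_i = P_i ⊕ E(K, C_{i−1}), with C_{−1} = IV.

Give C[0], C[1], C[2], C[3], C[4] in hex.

C[0]: E(K, 0x26) = 0x41; 0x97 ⊕ 0x41 = 0xD6.
C[1]: E(K, 0xD6) = 0xB1; 0x8F ⊕ 0xB1 = 0x3E.
C[2]: E(K, 0x3E) = 0x59; 0x5E ⊕ 0x59 = 0x07.
C[3]: E(K, 0x07) = 0x60; 0x91 ⊕ 0x60 = 0xF1.
C[4]: E(K, 0xF1) = 0x96; 0xE5 ⊕ 0x96 = 0x73.

C[0] = 0xD6, C[1] = 0x3E, C[2] = 0x07, C[3] = 0xF1, C[4] = 0x73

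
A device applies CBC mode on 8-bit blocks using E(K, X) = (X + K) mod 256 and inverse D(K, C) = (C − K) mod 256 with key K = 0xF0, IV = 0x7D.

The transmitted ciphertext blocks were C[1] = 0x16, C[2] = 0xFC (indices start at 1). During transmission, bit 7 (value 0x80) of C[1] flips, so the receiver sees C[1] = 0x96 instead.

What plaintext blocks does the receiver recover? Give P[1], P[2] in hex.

CBC decryption: P_i = D(K, C_i) ⊕ C_{i−1}, with C_{0} = IV.
Only C[1] changed, to 0x96. In CBC, a change in C_i garbles P_i and flips the same bit in P_{i+1}. Decrypting the received ciphertext:
P[1]: D(K, 0x96) = 0xA6; 0xA6 ⊕ 0x7D = 0xDB.
P[2]: D(K, 0xFC) = 0x0C; 0x0C ⊕ 0x96 = 0x9A.
Blocks that differ from the original plaintext: P[1], P[2].

P[1] = 0xDB, P[2] = 0x9A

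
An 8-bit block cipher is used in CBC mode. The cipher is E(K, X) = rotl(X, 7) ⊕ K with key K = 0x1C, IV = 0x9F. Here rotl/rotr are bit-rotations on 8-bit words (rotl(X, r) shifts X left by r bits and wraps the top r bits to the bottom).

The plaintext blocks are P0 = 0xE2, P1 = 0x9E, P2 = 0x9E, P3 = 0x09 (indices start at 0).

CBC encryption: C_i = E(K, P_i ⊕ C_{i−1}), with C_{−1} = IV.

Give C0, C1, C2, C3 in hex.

C0 = 0xA2, C1 = 0x02, C2 = 0x52, C3 = 0xB1

C0: P0 ⊕ 0x9F = 0x7D; E(K, 0x7D) = 0xA2.
C1: P1 ⊕ 0xA2 = 0x3C; E(K, 0x3C) = 0x02.
C2: P2 ⊕ 0x02 = 0x9C; E(K, 0x9C) = 0x52.
C3: P3 ⊕ 0x52 = 0x5B; E(K, 0x5B) = 0xB1.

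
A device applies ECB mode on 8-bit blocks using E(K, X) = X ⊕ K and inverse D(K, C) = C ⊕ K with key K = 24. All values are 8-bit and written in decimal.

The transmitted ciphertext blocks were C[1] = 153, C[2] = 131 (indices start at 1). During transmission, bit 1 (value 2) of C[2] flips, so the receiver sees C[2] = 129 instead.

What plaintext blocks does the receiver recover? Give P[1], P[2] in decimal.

P[1] = 129, P[2] = 153

ECB decryption: P_i = D(K, C_i).
Only C[2] changed, to 129. In ECB, a change in C_i affects only P_i. Decrypting the received ciphertext:
P[1]: D(K, 153) = 129.
P[2]: D(K, 129) = 153.
Blocks that differ from the original plaintext: P[2].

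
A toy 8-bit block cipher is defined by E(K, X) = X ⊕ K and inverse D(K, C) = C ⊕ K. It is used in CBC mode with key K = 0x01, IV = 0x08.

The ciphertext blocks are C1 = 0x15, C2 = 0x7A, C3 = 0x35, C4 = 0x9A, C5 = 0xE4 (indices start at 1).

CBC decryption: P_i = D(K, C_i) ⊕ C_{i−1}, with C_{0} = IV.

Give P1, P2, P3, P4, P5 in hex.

P1: D(K, 0x15) = 0x14; 0x14 ⊕ 0x08 = 0x1C.
P2: D(K, 0x7A) = 0x7B; 0x7B ⊕ 0x15 = 0x6E.
P3: D(K, 0x35) = 0x34; 0x34 ⊕ 0x7A = 0x4E.
P4: D(K, 0x9A) = 0x9B; 0x9B ⊕ 0x35 = 0xAE.
P5: D(K, 0xE4) = 0xE5; 0xE5 ⊕ 0x9A = 0x7F.

P1 = 0x1C, P2 = 0x6E, P3 = 0x4E, P4 = 0xAE, P5 = 0x7F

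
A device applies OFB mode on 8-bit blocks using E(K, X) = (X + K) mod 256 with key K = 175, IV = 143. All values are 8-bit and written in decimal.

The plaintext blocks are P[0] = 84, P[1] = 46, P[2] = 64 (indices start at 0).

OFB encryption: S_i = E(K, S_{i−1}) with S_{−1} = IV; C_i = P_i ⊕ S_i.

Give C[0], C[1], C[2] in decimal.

C[0]: S = E(K, 143) = 62; 84 ⊕ 62 = 106.
C[1]: S = E(K, 62) = 237; 46 ⊕ 237 = 195.
C[2]: S = E(K, 237) = 156; 64 ⊕ 156 = 220.

C[0] = 106, C[1] = 195, C[2] = 220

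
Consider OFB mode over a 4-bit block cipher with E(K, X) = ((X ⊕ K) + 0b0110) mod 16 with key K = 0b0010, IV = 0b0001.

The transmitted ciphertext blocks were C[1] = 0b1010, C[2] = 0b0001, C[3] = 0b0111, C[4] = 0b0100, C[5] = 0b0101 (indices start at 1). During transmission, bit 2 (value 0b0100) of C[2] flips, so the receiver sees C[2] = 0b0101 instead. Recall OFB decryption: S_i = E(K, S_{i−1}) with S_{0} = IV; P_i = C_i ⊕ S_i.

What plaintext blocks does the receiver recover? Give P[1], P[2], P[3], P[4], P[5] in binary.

P[1] = 0b0011, P[2] = 0b0100, P[3] = 0b1110, P[4] = 0b0101, P[5] = 0b1100

Only C[2] changed, to 0b0101. In OFB, a change in C_i flips the same bit in P_i only; the keystream is unaffected. Decrypting the received ciphertext:
P[1]: S = E(K, 0b0001) = 0b1001; 0b1010 ⊕ 0b1001 = 0b0011.
P[2]: S = E(K, 0b1001) = 0b0001; 0b0101 ⊕ 0b0001 = 0b0100.
P[3]: S = E(K, 0b0001) = 0b1001; 0b0111 ⊕ 0b1001 = 0b1110.
P[4]: S = E(K, 0b1001) = 0b0001; 0b0100 ⊕ 0b0001 = 0b0101.
P[5]: S = E(K, 0b0001) = 0b1001; 0b0101 ⊕ 0b1001 = 0b1100.
Blocks that differ from the original plaintext: P[2].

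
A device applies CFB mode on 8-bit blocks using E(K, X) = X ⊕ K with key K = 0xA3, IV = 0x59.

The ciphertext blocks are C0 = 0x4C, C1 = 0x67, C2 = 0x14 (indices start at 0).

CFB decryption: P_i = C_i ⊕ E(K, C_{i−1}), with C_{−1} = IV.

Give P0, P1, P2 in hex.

P0: E(K, 0x59) = 0xFA; 0x4C ⊕ 0xFA = 0xB6.
P1: E(K, 0x4C) = 0xEF; 0x67 ⊕ 0xEF = 0x88.
P2: E(K, 0x67) = 0xC4; 0x14 ⊕ 0xC4 = 0xD0.

P0 = 0xB6, P1 = 0x88, P2 = 0xD0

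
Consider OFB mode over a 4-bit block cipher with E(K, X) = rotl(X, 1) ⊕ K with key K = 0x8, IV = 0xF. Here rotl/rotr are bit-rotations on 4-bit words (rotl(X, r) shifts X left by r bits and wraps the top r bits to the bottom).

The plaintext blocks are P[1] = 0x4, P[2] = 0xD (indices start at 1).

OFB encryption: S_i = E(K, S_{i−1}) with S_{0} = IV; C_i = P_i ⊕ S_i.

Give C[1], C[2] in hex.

C[1]: S = E(K, 0xF) = 0x7; 0x4 ⊕ 0x7 = 0x3.
C[2]: S = E(K, 0x7) = 0x6; 0xD ⊕ 0x6 = 0xB.

C[1] = 0x3, C[2] = 0xB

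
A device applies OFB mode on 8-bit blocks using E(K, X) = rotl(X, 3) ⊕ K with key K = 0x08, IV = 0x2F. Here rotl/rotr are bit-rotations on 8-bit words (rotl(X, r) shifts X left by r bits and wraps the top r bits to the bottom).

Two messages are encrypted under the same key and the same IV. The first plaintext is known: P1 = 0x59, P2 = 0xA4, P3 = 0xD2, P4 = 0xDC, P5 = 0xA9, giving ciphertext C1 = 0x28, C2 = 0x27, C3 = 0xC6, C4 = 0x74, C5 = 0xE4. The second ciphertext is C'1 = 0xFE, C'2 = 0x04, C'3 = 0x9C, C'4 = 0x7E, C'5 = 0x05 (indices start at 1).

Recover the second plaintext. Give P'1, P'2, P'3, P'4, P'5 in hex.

In OFB with a reused IV, both messages share the same keystream S_i, so C_i ⊕ C'_i = P_i ⊕ P'_i and thus P'_i = P_i ⊕ C_i ⊕ C'_i.
P'1: 0x59 ⊕ 0x28 ⊕ 0xFE = 0x8F.
P'2: 0xA4 ⊕ 0x27 ⊕ 0x04 = 0x87.
P'3: 0xD2 ⊕ 0xC6 ⊕ 0x9C = 0x88.
P'4: 0xDC ⊕ 0x74 ⊕ 0x7E = 0xD6.
P'5: 0xA9 ⊕ 0xE4 ⊕ 0x05 = 0x48.

P'1 = 0x8F, P'2 = 0x87, P'3 = 0x88, P'4 = 0xD6, P'5 = 0x48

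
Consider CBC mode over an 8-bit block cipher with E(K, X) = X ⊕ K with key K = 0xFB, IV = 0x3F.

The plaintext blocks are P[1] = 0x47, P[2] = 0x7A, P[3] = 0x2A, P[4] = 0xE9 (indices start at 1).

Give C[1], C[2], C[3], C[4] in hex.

CBC encryption: C_i = E(K, P_i ⊕ C_{i−1}), with C_{0} = IV.
C[1]: P[1] ⊕ 0x3F = 0x78; E(K, 0x78) = 0x83.
C[2]: P[2] ⊕ 0x83 = 0xF9; E(K, 0xF9) = 0x02.
C[3]: P[3] ⊕ 0x02 = 0x28; E(K, 0x28) = 0xD3.
C[4]: P[4] ⊕ 0xD3 = 0x3A; E(K, 0x3A) = 0xC1.

C[1] = 0x83, C[2] = 0x02, C[3] = 0xD3, C[4] = 0xC1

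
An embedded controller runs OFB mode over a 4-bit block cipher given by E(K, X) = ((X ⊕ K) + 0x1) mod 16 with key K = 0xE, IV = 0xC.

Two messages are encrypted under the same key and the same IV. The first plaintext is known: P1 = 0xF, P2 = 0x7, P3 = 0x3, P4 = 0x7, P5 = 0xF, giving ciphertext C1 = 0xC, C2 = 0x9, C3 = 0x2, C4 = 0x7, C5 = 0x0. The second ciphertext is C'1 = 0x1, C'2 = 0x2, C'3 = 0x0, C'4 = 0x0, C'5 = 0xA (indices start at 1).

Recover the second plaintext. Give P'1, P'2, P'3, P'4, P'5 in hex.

P'1 = 0x2, P'2 = 0xC, P'3 = 0x1, P'4 = 0x0, P'5 = 0x5

In OFB with a reused IV, both messages share the same keystream S_i, so C_i ⊕ C'_i = P_i ⊕ P'_i and thus P'_i = P_i ⊕ C_i ⊕ C'_i.
P'1: 0xF ⊕ 0xC ⊕ 0x1 = 0x2.
P'2: 0x7 ⊕ 0x9 ⊕ 0x2 = 0xC.
P'3: 0x3 ⊕ 0x2 ⊕ 0x0 = 0x1.
P'4: 0x7 ⊕ 0x7 ⊕ 0x0 = 0x0.
P'5: 0xF ⊕ 0x0 ⊕ 0xA = 0x5.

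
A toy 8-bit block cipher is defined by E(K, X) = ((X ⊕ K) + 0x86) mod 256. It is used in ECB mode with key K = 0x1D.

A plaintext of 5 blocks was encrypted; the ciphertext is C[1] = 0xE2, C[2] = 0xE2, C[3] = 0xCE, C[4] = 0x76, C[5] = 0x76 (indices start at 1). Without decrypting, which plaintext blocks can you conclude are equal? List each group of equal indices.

P[1] = P[2]; P[4] = P[5]

ECB encrypts each block independently with the same key, so equal ciphertext blocks imply equal plaintext blocks.
C[1] = C[2] = 0xE2, so P[1] = P[2].
C[4] = C[5] = 0x76, so P[4] = P[5].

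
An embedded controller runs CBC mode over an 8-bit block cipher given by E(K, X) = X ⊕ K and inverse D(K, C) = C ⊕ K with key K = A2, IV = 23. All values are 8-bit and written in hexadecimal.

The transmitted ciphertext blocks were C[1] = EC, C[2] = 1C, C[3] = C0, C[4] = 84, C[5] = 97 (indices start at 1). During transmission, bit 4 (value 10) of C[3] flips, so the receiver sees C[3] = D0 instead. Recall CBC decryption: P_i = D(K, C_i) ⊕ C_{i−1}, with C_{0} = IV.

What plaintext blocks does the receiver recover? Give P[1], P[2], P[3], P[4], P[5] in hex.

P[1] = 6D, P[2] = 52, P[3] = 6E, P[4] = F6, P[5] = B1

Only C[3] changed, to D0. In CBC, a change in C_i garbles P_i and flips the same bit in P_{i+1}. Decrypting the received ciphertext:
P[1]: D(K, EC) = 4E; 4E ⊕ 23 = 6D.
P[2]: D(K, 1C) = BE; BE ⊕ EC = 52.
P[3]: D(K, D0) = 72; 72 ⊕ 1C = 6E.
P[4]: D(K, 84) = 26; 26 ⊕ D0 = F6.
P[5]: D(K, 97) = 35; 35 ⊕ 84 = B1.
Blocks that differ from the original plaintext: P[3], P[4].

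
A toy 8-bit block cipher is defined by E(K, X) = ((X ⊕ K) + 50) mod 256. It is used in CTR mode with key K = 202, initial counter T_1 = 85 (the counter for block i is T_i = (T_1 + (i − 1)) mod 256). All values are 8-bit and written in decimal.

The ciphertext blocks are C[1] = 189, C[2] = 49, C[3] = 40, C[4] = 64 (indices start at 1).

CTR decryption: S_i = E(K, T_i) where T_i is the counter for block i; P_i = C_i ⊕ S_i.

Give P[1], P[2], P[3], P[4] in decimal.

P[1] = 108, P[2] = 255, P[3] = 231, P[4] = 132

P[1]: T = 85, S = E(K, T) = 209; 189 ⊕ 209 = 108.
P[2]: T = 86, S = E(K, T) = 206; 49 ⊕ 206 = 255.
P[3]: T = 87, S = E(K, T) = 207; 40 ⊕ 207 = 231.
P[4]: T = 88, S = E(K, T) = 196; 64 ⊕ 196 = 132.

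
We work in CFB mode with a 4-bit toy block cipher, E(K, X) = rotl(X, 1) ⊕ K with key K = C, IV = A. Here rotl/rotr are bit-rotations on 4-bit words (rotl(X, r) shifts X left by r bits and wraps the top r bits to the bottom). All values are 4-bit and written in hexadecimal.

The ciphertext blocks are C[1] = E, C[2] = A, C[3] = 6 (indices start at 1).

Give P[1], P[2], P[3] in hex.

CFB decryption: P_i = C_i ⊕ E(K, C_{i−1}), with C_{0} = IV.
P[1]: E(K, A) = 9; E ⊕ 9 = 7.
P[2]: E(K, E) = 1; A ⊕ 1 = B.
P[3]: E(K, A) = 9; 6 ⊕ 9 = F.

P[1] = 7, P[2] = B, P[3] = F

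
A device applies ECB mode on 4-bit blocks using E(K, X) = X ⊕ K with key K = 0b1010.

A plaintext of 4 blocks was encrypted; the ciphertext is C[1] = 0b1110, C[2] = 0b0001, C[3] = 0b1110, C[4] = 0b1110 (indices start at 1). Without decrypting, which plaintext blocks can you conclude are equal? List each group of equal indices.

ECB encrypts each block independently with the same key, so equal ciphertext blocks imply equal plaintext blocks.
C[1] = C[3] = C[4] = 0b1110, so P[1] = P[3] = P[4].

P[1] = P[3] = P[4]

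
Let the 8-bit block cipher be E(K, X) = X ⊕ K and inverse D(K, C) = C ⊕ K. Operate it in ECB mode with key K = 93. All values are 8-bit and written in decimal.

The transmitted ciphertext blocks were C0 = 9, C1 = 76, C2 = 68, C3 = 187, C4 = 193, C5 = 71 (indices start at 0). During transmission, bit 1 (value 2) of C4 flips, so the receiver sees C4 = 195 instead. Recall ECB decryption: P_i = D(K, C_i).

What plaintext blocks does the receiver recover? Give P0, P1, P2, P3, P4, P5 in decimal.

Only C4 changed, to 195. In ECB, a change in C_i affects only P_i. Decrypting the received ciphertext:
P0: D(K, 9) = 84.
P1: D(K, 76) = 17.
P2: D(K, 68) = 25.
P3: D(K, 187) = 230.
P4: D(K, 195) = 158.
P5: D(K, 71) = 26.
Blocks that differ from the original plaintext: P4.

P0 = 84, P1 = 17, P2 = 25, P3 = 230, P4 = 158, P5 = 26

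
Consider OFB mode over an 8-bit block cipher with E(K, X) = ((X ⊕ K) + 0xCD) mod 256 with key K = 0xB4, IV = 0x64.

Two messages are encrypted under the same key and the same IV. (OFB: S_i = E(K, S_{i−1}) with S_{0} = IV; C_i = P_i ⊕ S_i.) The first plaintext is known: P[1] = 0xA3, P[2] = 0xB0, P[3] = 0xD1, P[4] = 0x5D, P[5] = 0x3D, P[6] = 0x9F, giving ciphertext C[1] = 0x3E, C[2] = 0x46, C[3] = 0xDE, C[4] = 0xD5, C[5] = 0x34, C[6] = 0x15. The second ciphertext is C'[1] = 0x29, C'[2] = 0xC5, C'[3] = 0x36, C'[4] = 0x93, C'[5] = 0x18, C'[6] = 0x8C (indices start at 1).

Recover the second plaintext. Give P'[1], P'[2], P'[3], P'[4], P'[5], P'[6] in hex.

P'[1] = 0xB4, P'[2] = 0x33, P'[3] = 0x39, P'[4] = 0x1B, P'[5] = 0x11, P'[6] = 0x06

In OFB with a reused IV, both messages share the same keystream S_i, so C_i ⊕ C'_i = P_i ⊕ P'_i and thus P'_i = P_i ⊕ C_i ⊕ C'_i.
P'[1]: 0xA3 ⊕ 0x3E ⊕ 0x29 = 0xB4.
P'[2]: 0xB0 ⊕ 0x46 ⊕ 0xC5 = 0x33.
P'[3]: 0xD1 ⊕ 0xDE ⊕ 0x36 = 0x39.
P'[4]: 0x5D ⊕ 0xD5 ⊕ 0x93 = 0x1B.
P'[5]: 0x3D ⊕ 0x34 ⊕ 0x18 = 0x11.
P'[6]: 0x9F ⊕ 0x15 ⊕ 0x8C = 0x06.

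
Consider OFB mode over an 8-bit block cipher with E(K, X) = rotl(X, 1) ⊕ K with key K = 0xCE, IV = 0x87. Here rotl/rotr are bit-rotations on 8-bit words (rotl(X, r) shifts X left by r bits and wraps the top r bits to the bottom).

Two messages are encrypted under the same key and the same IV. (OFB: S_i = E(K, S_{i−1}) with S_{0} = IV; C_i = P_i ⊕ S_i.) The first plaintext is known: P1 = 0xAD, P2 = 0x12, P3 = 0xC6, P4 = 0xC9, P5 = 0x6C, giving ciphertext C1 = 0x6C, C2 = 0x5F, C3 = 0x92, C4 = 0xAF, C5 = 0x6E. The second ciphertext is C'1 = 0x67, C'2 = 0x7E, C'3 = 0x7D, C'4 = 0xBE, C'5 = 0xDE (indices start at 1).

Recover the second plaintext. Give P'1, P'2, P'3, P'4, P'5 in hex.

In OFB with a reused IV, both messages share the same keystream S_i, so C_i ⊕ C'_i = P_i ⊕ P'_i and thus P'_i = P_i ⊕ C_i ⊕ C'_i.
P'1: 0xAD ⊕ 0x6C ⊕ 0x67 = 0xA6.
P'2: 0x12 ⊕ 0x5F ⊕ 0x7E = 0x33.
P'3: 0xC6 ⊕ 0x92 ⊕ 0x7D = 0x29.
P'4: 0xC9 ⊕ 0xAF ⊕ 0xBE = 0xD8.
P'5: 0x6C ⊕ 0x6E ⊕ 0xDE = 0xDC.

P'1 = 0xA6, P'2 = 0x33, P'3 = 0x29, P'4 = 0xD8, P'5 = 0xDC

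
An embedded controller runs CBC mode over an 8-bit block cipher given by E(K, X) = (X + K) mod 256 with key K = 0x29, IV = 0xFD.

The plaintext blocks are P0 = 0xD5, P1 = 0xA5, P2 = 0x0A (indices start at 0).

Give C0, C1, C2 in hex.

C0 = 0x51, C1 = 0x1D, C2 = 0x40

CBC encryption: C_i = E(K, P_i ⊕ C_{i−1}), with C_{−1} = IV.
C0: P0 ⊕ 0xFD = 0x28; E(K, 0x28) = 0x51.
C1: P1 ⊕ 0x51 = 0xF4; E(K, 0xF4) = 0x1D.
C2: P2 ⊕ 0x1D = 0x17; E(K, 0x17) = 0x40.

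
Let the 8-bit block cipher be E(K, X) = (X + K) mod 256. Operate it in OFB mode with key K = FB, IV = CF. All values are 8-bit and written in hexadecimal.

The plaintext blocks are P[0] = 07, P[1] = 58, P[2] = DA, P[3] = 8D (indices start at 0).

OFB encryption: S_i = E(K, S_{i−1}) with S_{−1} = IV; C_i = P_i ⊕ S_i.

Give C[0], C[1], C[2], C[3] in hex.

C[0] = CD, C[1] = 9D, C[2] = 1A, C[3] = 36

C[0]: S = E(K, CF) = CA; 07 ⊕ CA = CD.
C[1]: S = E(K, CA) = C5; 58 ⊕ C5 = 9D.
C[2]: S = E(K, C5) = C0; DA ⊕ C0 = 1A.
C[3]: S = E(K, C0) = BB; 8D ⊕ BB = 36.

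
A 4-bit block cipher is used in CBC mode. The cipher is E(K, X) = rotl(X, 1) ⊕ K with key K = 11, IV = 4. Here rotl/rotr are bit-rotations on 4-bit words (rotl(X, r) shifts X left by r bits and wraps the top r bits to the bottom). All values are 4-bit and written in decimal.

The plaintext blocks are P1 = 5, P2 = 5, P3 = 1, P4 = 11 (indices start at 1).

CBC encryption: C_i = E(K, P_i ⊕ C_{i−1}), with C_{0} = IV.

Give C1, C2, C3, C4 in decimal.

C1 = 9, C2 = 2, C3 = 13, C4 = 7

C1: P1 ⊕ 4 = 1; E(K, 1) = 9.
C2: P2 ⊕ 9 = 12; E(K, 12) = 2.
C3: P3 ⊕ 2 = 3; E(K, 3) = 13.
C4: P4 ⊕ 13 = 6; E(K, 6) = 7.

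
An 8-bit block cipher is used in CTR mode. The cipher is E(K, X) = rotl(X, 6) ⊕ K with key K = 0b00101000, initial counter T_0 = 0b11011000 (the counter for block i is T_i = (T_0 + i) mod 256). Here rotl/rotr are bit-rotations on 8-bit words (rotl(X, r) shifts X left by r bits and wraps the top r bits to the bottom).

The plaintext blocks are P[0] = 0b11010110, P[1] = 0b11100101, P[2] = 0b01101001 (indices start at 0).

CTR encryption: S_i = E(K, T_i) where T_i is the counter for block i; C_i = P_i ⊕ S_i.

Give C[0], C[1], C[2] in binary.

C[0]: T = 0b11011000, S = E(K, T) = 0b00011110; 0b11010110 ⊕ 0b00011110 = 0b11001000.
C[1]: T = 0b11011001, S = E(K, T) = 0b01011110; 0b11100101 ⊕ 0b01011110 = 0b10111011.
C[2]: T = 0b11011010, S = E(K, T) = 0b10011110; 0b01101001 ⊕ 0b10011110 = 0b11110111.

C[0] = 0b11001000, C[1] = 0b10111011, C[2] = 0b11110111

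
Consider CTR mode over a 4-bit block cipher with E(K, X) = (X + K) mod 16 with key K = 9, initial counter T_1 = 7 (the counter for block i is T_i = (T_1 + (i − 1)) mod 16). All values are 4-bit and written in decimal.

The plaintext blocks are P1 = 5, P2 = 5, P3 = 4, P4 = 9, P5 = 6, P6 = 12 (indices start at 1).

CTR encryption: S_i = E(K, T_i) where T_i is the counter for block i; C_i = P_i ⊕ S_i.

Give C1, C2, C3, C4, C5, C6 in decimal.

C1 = 5, C2 = 4, C3 = 6, C4 = 10, C5 = 2, C6 = 9

C1: T = 7, S = E(K, T) = 0; 5 ⊕ 0 = 5.
C2: T = 8, S = E(K, T) = 1; 5 ⊕ 1 = 4.
C3: T = 9, S = E(K, T) = 2; 4 ⊕ 2 = 6.
C4: T = 10, S = E(K, T) = 3; 9 ⊕ 3 = 10.
C5: T = 11, S = E(K, T) = 4; 6 ⊕ 4 = 2.
C6: T = 12, S = E(K, T) = 5; 12 ⊕ 5 = 9.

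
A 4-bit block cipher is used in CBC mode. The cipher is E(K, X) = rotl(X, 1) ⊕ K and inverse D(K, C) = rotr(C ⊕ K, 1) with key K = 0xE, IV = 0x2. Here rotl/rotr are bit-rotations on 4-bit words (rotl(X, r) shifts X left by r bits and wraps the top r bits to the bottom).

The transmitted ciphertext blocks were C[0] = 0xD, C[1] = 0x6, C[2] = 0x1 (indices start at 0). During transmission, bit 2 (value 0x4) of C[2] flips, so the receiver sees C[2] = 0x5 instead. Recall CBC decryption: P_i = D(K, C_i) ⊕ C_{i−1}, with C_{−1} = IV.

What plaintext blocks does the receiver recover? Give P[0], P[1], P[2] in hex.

P[0] = 0xB, P[1] = 0x9, P[2] = 0xB

Only C[2] changed, to 0x5. In CBC, a change in C_i garbles P_i and flips the same bit in P_{i+1}. Decrypting the received ciphertext:
P[0]: D(K, 0xD) = 0x9; 0x9 ⊕ 0x2 = 0xB.
P[1]: D(K, 0x6) = 0x4; 0x4 ⊕ 0xD = 0x9.
P[2]: D(K, 0x5) = 0xD; 0xD ⊕ 0x6 = 0xB.
Blocks that differ from the original plaintext: P[2].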